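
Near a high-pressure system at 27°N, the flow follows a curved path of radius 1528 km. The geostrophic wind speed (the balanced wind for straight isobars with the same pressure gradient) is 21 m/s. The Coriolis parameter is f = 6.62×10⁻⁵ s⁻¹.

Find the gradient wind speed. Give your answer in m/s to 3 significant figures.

Around a high, pressure-gradient force acts outward with centrifugal, so Coriolis balances both:
fV = (1/ρ)|∂P/∂n| + V²/R  →  V² − fR·V + fR·V_g = 0
With fR = 6.62×10⁻⁵ × 1528×10³ m = 101 m/s:
V = [fR − √((fR)² − 4 fR V_g)]/2 = [101 − √(101² − 4×101×21)]/2 = 29.7 m/s
Supergeostrophic (V > V_g = 21 m/s), as expected around a high.

29.7 m/s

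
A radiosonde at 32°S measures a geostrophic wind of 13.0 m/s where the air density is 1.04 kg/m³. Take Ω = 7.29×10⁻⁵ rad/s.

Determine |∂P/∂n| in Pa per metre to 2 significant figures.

1.0×10⁻³ Pa/m

Coriolis parameter at 32°S:
f = 2Ω sin φ = 2 × 7.29×10⁻⁵ × sin 32° = 7.73×10⁻⁵ s⁻¹
Geostrophic balance rearranged: |∂P/∂n| = f ρ V_g
|∂P/∂n| = 7.73×10⁻⁵ × 1.04 × 13.0 = 1.04×10⁻³ Pa/m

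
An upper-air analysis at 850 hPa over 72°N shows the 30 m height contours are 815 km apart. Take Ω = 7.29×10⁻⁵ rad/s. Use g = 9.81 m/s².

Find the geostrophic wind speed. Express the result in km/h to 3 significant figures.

9.38 km/h

Coriolis parameter at 72°N:
f = 2Ω sin φ = 2 × 7.29×10⁻⁵ × sin 72° = 1.39×10⁻⁴ s⁻¹
Height gradient: |∂Z/∂n| = 30 m / 815000 m = 3.68×10⁻⁵
On a pressure surface, geostrophic balance gives V_g = (g/f)|∂Z/∂n|:
V_g = 9.81 × 3.68×10⁻⁵ / 1.39×10⁻⁴ = 2.60 m/s
Converting: 2.60 m/s × 3.6 = 9.38 km/h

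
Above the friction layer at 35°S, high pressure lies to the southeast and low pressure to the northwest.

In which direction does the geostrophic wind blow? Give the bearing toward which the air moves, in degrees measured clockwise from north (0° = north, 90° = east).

225°

The pressure-gradient force points toward the northwest (bearing 315°).
Geostrophic balance: in the Southern Hemisphere the Coriolis force deflects motion to the left, so the geostrophic wind blows 90° to the left of the pressure-gradient force (low pressure on the right).
Rotating 315° by 90° counterclockwise gives 225° — the wind blows toward the southwest.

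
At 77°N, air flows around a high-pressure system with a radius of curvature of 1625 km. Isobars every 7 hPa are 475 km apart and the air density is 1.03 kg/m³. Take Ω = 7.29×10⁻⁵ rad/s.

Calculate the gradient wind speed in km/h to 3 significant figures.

Coriolis parameter at 77°N:
f = 2Ω sin φ = 2 × 7.29×10⁻⁵ × sin 77° = 1.42×10⁻⁴ s⁻¹
Pressure gradient: |∂P/∂n| = 700 Pa / 475000 m = 1.47×10⁻³ Pa/m
Geostrophic speed: V_g = |∂P/∂n|/(fρ) = 1.47×10⁻³/(1.42×10⁻⁴ × 1.03) = 10.1 m/s
Around a high, pressure-gradient force acts outward with centrifugal, so Coriolis balances both:
fV = (1/ρ)|∂P/∂n| + V²/R  →  V² − fR·V + fR·V_g = 0
With fR = 1.42×10⁻⁴ × 1625×10³ m = 231 m/s:
V = [fR − √((fR)² − 4 fR V_g)]/2 = [231 − √(231² − 4×231×10.1)]/2 = 10.6 m/s
Supergeostrophic (V > V_g = 10.1 m/s), as expected around a high.
Converting: 10.6 m/s × 3.6 = 38.0 km/h

38.0 km/h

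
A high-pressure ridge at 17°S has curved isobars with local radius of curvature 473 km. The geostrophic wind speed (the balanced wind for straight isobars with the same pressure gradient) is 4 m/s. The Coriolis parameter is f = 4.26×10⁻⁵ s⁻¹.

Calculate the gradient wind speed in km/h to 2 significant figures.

Around a high, pressure-gradient force acts outward with centrifugal, so Coriolis balances both:
fV = (1/ρ)|∂P/∂n| + V²/R  →  V² − fR·V + fR·V_g = 0
With fR = 4.26×10⁻⁵ × 473×10³ m = 20.1 m/s:
V = [fR − √((fR)² − 4 fR V_g)]/2 = [20.1 − √(20.1² − 4×20.1×4)]/2 = 5.5 m/s
Supergeostrophic (V > V_g = 4 m/s), as expected around a high.
Converting: 5.5 m/s × 3.6 = 20 km/h

20 km/h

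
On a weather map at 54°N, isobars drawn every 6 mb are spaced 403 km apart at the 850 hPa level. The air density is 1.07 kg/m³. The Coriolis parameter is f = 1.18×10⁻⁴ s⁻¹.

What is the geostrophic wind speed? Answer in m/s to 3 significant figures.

Pressure gradient: |∂P/∂n| = 600 Pa / 403000 m = 1.49×10⁻³ Pa/m
Geostrophic balance (pressure-gradient force = Coriolis force):
V_g = (1/(fρ)) |∂P/∂n| = 1.49×10⁻³ / (1.18×10⁻⁴ × 1.07) = 11.8 m/s

11.8 m/s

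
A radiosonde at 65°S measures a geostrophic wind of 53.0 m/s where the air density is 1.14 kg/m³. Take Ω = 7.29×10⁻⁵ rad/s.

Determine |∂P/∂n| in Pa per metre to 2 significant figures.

Coriolis parameter at 65°S:
f = 2Ω sin φ = 2 × 7.29×10⁻⁵ × sin 65° = 1.32×10⁻⁴ s⁻¹
Geostrophic balance rearranged: |∂P/∂n| = f ρ V_g
|∂P/∂n| = 1.32×10⁻⁴ × 1.14 × 53.0 = 7.98×10⁻³ Pa/m

8.0×10⁻³ Pa/m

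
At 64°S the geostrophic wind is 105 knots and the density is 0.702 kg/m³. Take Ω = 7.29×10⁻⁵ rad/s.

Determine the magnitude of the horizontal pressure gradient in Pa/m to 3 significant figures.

4.97×10⁻³ Pa/m

Coriolis parameter at 64°S:
f = 2Ω sin φ = 2 × 7.29×10⁻⁵ × sin 64° = 1.31×10⁻⁴ s⁻¹
Wind speed in SI: 105 knots = 54.0 m/s
Geostrophic balance rearranged: |∂P/∂n| = f ρ V_g
|∂P/∂n| = 1.31×10⁻⁴ × 0.702 × 54.0 = 4.97×10⁻³ Pa/m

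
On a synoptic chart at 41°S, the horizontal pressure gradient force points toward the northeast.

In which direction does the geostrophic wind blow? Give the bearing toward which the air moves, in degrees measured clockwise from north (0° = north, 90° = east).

The pressure-gradient force points toward the northeast (bearing 045°).
Geostrophic balance: in the Southern Hemisphere the Coriolis force deflects motion to the left, so the geostrophic wind blows 90° to the left of the pressure-gradient force (low pressure on the right).
Rotating 045° by 90° counterclockwise gives 315° — the wind blows toward the northwest.

315°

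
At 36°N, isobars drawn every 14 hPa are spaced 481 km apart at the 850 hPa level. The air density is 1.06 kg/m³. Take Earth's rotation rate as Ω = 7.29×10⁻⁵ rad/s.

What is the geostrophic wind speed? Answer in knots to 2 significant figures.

62 knots

Coriolis parameter at 36°N:
f = 2Ω sin φ = 2 × 7.29×10⁻⁵ × sin 36° = 8.57×10⁻⁵ s⁻¹
Pressure gradient: |∂P/∂n| = 1400 Pa / 481000 m = 2.91×10⁻³ Pa/m
Geostrophic balance (pressure-gradient force = Coriolis force):
V_g = (1/(fρ)) |∂P/∂n| = 2.91×10⁻³ / (8.57×10⁻⁵ × 1.06) = 32.0 m/s
Converting: 32.0 m/s × 1.944 = 62 knots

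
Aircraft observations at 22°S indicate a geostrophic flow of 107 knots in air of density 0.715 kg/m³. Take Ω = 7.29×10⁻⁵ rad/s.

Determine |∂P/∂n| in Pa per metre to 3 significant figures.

Coriolis parameter at 22°S:
f = 2Ω sin φ = 2 × 7.29×10⁻⁵ × sin 22° = 5.46×10⁻⁵ s⁻¹
Wind speed in SI: 107 knots = 55.0 m/s
Geostrophic balance rearranged: |∂P/∂n| = f ρ V_g
|∂P/∂n| = 5.46×10⁻⁵ × 0.715 × 55.0 = 2.15×10⁻³ Pa/m

2.15×10⁻³ Pa/m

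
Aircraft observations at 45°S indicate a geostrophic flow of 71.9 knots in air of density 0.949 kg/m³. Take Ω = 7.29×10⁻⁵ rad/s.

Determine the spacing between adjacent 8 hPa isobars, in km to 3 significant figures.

Coriolis parameter at 45°S:
f = 2Ω sin φ = 2 × 7.29×10⁻⁵ × sin 45° = 1.03×10⁻⁴ s⁻¹
Wind speed in SI: 71.9 knots = 37.0 m/s
Geostrophic balance rearranged: |∂P/∂n| = f ρ V_g
|∂P/∂n| = 1.03×10⁻⁴ × 0.949 × 37.0 = 3.62×10⁻³ Pa/m
Isobar spacing: Δn = ΔP/|∂P/∂n| = 800 Pa / 3.62×10⁻³ Pa/m = 221062 m ≈ 221 km

221 km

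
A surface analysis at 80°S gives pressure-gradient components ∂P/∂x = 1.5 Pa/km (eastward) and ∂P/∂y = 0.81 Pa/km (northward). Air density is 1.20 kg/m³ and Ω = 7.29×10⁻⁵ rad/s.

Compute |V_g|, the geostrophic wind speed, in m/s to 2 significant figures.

9.9 m/s

Coriolis parameter at 80°S:
f = 2Ω sin φ = 2 × 7.29×10⁻⁵ × sin 80° = 1.44×10⁻⁴ s⁻¹
In the Southern Hemisphere f is negative: f = −1.44×10⁻⁴ s⁻¹.
Component geostrophic relations (x east, y north):
u_g = −(1/(fρ)) ∂P/∂y,  v_g = (1/(fρ)) ∂P/∂x
u_g = −(0.81×10⁻³)/(−1.44×10⁻⁴ × 1.20) = 4.70 m/s;  v_g = (1.5×10⁻³)/(−1.44×10⁻⁴ × 1.20) = −8.71 m/s
|V_g| = √(u_g² + v_g²) = 9.89 m/s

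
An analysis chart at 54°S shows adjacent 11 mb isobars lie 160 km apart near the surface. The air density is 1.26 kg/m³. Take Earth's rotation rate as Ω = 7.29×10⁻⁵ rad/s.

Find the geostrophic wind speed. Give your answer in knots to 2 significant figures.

Coriolis parameter at 54°S:
f = 2Ω sin φ = 2 × 7.29×10⁻⁵ × sin 54° = 1.18×10⁻⁴ s⁻¹
Pressure gradient: |∂P/∂n| = 1100 Pa / 160000 m = 6.88×10⁻³ Pa/m
Geostrophic balance (pressure-gradient force = Coriolis force):
V_g = (1/(fρ)) |∂P/∂n| = 6.88×10⁻³ / (1.18×10⁻⁴ × 1.26) = 46.3 m/s
Converting: 46.3 m/s × 1.944 = 90 knots

90 knots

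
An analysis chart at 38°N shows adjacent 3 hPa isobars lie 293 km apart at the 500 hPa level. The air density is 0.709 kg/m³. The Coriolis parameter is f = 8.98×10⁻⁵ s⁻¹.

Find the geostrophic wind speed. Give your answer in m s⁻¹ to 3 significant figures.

16.1 m s⁻¹

Pressure gradient: |∂P/∂n| = 300 Pa / 293000 m = 1.02×10⁻³ Pa/m
Geostrophic balance (pressure-gradient force = Coriolis force):
V_g = (1/(fρ)) |∂P/∂n| = 1.02×10⁻³ / (8.98×10⁻⁵ × 0.709) = 16.1 m/s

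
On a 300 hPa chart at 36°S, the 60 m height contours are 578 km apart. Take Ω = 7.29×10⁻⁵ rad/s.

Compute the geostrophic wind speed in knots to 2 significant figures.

23 knots

Coriolis parameter at 36°S:
f = 2Ω sin φ = 2 × 7.29×10⁻⁵ × sin 36° = 8.57×10⁻⁵ s⁻¹
Height gradient: |∂Z/∂n| = 60 m / 578000 m = 1.04×10⁻⁴
On a pressure surface, geostrophic balance gives V_g = (g/f)|∂Z/∂n|:
V_g = 9.81 × 1.04×10⁻⁴ / 8.57×10⁻⁵ = 11.9 m/s
Converting: 11.9 m/s × 1.944 = 23 knots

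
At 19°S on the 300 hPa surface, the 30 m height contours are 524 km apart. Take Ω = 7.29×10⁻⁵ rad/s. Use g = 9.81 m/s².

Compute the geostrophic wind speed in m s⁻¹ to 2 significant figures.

12 m s⁻¹

Coriolis parameter at 19°S:
f = 2Ω sin φ = 2 × 7.29×10⁻⁵ × sin 19° = 4.75×10⁻⁵ s⁻¹
Height gradient: |∂Z/∂n| = 30 m / 524000 m = 5.73×10⁻⁵
On a pressure surface, geostrophic balance gives V_g = (g/f)|∂Z/∂n|:
V_g = 9.81 × 5.73×10⁻⁵ / 4.75×10⁻⁵ = 11.8 m/s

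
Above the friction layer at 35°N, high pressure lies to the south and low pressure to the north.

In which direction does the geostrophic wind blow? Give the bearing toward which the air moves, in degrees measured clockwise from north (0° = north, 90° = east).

The pressure-gradient force points toward the north (bearing 000°).
Geostrophic balance: in the Northern Hemisphere the Coriolis force deflects motion to the right, so the geostrophic wind blows 90° to the right of the pressure-gradient force (low pressure on the left).
Rotating 000° by 90° clockwise gives 090° — the wind blows toward the east.

090°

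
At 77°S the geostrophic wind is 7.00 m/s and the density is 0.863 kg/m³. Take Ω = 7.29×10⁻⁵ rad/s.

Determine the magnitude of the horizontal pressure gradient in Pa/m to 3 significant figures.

Coriolis parameter at 77°S:
f = 2Ω sin φ = 2 × 7.29×10⁻⁵ × sin 77° = 1.42×10⁻⁴ s⁻¹
Geostrophic balance rearranged: |∂P/∂n| = f ρ V_g
|∂P/∂n| = 1.42×10⁻⁴ × 0.863 × 7.00 = 8.58×10⁻⁴ Pa/m

8.58×10⁻⁴ Pa/m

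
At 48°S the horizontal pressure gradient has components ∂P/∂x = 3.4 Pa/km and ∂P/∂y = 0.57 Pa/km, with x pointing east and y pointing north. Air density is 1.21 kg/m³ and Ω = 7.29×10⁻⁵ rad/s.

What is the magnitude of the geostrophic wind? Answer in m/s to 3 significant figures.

26.3 m/s

Coriolis parameter at 48°S:
f = 2Ω sin φ = 2 × 7.29×10⁻⁵ × sin 48° = 1.08×10⁻⁴ s⁻¹
In the Southern Hemisphere f is negative: f = −1.08×10⁻⁴ s⁻¹.
Component geostrophic relations (x east, y north):
u_g = −(1/(fρ)) ∂P/∂y,  v_g = (1/(fρ)) ∂P/∂x
u_g = −(0.57×10⁻³)/(−1.08×10⁻⁴ × 1.21) = 4.35 m/s;  v_g = (3.4×10⁻³)/(−1.08×10⁻⁴ × 1.21) = −25.9 m/s
|V_g| = √(u_g² + v_g²) = 26.3 m/s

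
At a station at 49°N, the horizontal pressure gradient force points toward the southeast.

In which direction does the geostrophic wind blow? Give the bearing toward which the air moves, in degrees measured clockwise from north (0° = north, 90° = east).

The pressure-gradient force points toward the southeast (bearing 135°).
Geostrophic balance: in the Northern Hemisphere the Coriolis force deflects motion to the right, so the geostrophic wind blows 90° to the right of the pressure-gradient force (low pressure on the left).
Rotating 135° by 90° clockwise gives 225° — the wind blows toward the southwest.

225°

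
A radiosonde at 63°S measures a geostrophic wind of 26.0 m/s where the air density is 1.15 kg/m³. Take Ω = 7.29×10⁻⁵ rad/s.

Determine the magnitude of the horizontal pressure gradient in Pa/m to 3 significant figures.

3.88×10⁻³ Pa/m

Coriolis parameter at 63°S:
f = 2Ω sin φ = 2 × 7.29×10⁻⁵ × sin 63° = 1.30×10⁻⁴ s⁻¹
Geostrophic balance rearranged: |∂P/∂n| = f ρ V_g
|∂P/∂n| = 1.30×10⁻⁴ × 1.15 × 26.0 = 3.88×10⁻³ Pa/m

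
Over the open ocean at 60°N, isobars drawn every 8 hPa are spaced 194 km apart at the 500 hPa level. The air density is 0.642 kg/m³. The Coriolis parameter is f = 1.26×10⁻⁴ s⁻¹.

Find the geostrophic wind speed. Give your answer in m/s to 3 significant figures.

Pressure gradient: |∂P/∂n| = 800 Pa / 194000 m = 4.12×10⁻³ Pa/m
Geostrophic balance (pressure-gradient force = Coriolis force):
V_g = (1/(fρ)) |∂P/∂n| = 4.12×10⁻³ / (1.26×10⁻⁴ × 0.642) = 51.0 m/s

51.0 m/s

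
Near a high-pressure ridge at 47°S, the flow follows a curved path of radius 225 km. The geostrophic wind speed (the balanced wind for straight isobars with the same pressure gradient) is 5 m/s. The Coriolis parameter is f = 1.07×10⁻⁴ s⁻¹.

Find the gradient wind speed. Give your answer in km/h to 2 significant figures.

26 km/h

Around a high, pressure-gradient force acts outward with centrifugal, so Coriolis balances both:
fV = (1/ρ)|∂P/∂n| + V²/R  →  V² − fR·V + fR·V_g = 0
With fR = 1.07×10⁻⁴ × 225×10³ m = 24.1 m/s:
V = [fR − √((fR)² − 4 fR V_g)]/2 = [24.1 − √(24.1² − 4×24.1×5)]/2 = 7.09 m/s
Supergeostrophic (V > V_g = 5 m/s), as expected around a high.
Converting: 7.09 m/s × 3.6 = 26 km/h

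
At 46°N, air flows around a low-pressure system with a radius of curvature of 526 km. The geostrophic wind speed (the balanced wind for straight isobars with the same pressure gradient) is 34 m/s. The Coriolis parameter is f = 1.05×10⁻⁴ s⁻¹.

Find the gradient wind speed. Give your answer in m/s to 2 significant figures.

Around a low, centrifugal force acts outward with Coriolis, so pressure-gradient force balances both:
(1/ρ)|∂P/∂n| = fV + V²/R  →  V² + fR·V − fR·V_g = 0
With fR = 1.05×10⁻⁴ × 526×10³ m = 55.2 m/s:
V = [−fR + √((fR)² + 4 fR V_g)]/2 = [−55.2 + √(55.2² + 4×55.2×34)]/2 = 23.8 m/s
Subgeostrophic (V < V_g = 34 m/s), as expected around a low.

24 m/s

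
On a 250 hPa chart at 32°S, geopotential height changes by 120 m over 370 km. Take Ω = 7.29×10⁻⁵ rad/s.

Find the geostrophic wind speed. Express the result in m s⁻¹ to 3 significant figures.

41.2 m s⁻¹

Coriolis parameter at 32°S:
f = 2Ω sin φ = 2 × 7.29×10⁻⁵ × sin 32° = 7.73×10⁻⁵ s⁻¹
Height gradient: |∂Z/∂n| = 120 m / 370000 m = 3.24×10⁻⁴
On a pressure surface, geostrophic balance gives V_g = (g/f)|∂Z/∂n|:
V_g = 9.81 × 3.24×10⁻⁴ / 7.73×10⁻⁵ = 41.2 m/s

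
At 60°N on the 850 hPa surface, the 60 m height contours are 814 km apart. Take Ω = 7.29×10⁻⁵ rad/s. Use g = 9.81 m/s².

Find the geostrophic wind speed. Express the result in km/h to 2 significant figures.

Coriolis parameter at 60°N:
f = 2Ω sin φ = 2 × 7.29×10⁻⁵ × sin 60° = 1.26×10⁻⁴ s⁻¹
Height gradient: |∂Z/∂n| = 60 m / 814000 m = 7.37×10⁻⁵
On a pressure surface, geostrophic balance gives V_g = (g/f)|∂Z/∂n|:
V_g = 9.81 × 7.37×10⁻⁵ / 1.26×10⁻⁴ = 5.73 m/s
Converting: 5.73 m/s × 3.6 = 21 km/h

21 km/h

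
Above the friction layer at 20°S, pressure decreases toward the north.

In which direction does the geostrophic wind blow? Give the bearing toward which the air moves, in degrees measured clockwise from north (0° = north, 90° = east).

270°

The pressure-gradient force points toward the north (bearing 000°).
Geostrophic balance: in the Southern Hemisphere the Coriolis force deflects motion to the left, so the geostrophic wind blows 90° to the left of the pressure-gradient force (low pressure on the right).
Rotating 000° by 90° counterclockwise gives 270° — the wind blows toward the west.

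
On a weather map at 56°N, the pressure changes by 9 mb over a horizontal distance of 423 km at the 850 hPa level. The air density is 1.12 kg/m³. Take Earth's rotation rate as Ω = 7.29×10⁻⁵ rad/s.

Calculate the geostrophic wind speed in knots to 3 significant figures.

30.6 knots

Coriolis parameter at 56°N:
f = 2Ω sin φ = 2 × 7.29×10⁻⁵ × sin 56° = 1.21×10⁻⁴ s⁻¹
Pressure gradient: |∂P/∂n| = 900 Pa / 423000 m = 2.13×10⁻³ Pa/m
Geostrophic balance (pressure-gradient force = Coriolis force):
V_g = (1/(fρ)) |∂P/∂n| = 2.13×10⁻³ / (1.21×10⁻⁴ × 1.12) = 15.7 m/s
Converting: 15.7 m/s × 1.944 = 30.6 knots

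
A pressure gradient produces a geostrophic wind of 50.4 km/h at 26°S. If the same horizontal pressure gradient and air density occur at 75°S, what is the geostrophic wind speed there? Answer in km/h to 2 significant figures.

With the same pressure gradient and density, V_g ∝ 1/f ∝ 1/sin φ.
V₂ = V₁ · sin φ₁ / sin φ₂ = 50.4 × sin 26° / sin 75°
V₂ = 50.4 × 0.4384/0.9659 = 23 km/h

23 km/h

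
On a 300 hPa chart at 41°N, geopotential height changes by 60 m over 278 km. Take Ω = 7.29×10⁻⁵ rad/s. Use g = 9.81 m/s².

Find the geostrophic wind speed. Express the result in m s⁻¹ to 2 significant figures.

22 m s⁻¹

Coriolis parameter at 41°N:
f = 2Ω sin φ = 2 × 7.29×10⁻⁵ × sin 41° = 9.57×10⁻⁵ s⁻¹
Height gradient: |∂Z/∂n| = 60 m / 278000 m = 2.16×10⁻⁴
On a pressure surface, geostrophic balance gives V_g = (g/f)|∂Z/∂n|:
V_g = 9.81 × 2.16×10⁻⁴ / 9.57×10⁻⁵ = 22.1 m/s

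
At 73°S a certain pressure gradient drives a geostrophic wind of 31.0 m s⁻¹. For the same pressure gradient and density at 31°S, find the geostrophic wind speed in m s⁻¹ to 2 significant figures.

58 m s⁻¹

With the same pressure gradient and density, V_g ∝ 1/f ∝ 1/sin φ.
V₂ = V₁ · sin φ₁ / sin φ₂ = 31.0 × sin 73° / sin 31°
V₂ = 31.0 × 0.9563/0.5150 = 58 m s⁻¹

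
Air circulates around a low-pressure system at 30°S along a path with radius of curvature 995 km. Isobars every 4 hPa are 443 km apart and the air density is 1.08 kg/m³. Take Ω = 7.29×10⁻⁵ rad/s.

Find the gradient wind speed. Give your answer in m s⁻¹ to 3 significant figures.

10.1 m s⁻¹

Coriolis parameter at 30°S:
f = 2Ω sin φ = 2 × 7.29×10⁻⁵ × sin 30° = 7.29×10⁻⁵ s⁻¹
Pressure gradient: |∂P/∂n| = 400 Pa / 443000 m = 9.03×10⁻⁴ Pa/m
Geostrophic speed: V_g = |∂P/∂n|/(fρ) = 9.03×10⁻⁴/(7.29×10⁻⁵ × 1.08) = 11.5 m/s
Around a low, centrifugal force acts outward with Coriolis, so pressure-gradient force balances both:
(1/ρ)|∂P/∂n| = fV + V²/R  →  V² + fR·V − fR·V_g = 0
With fR = 7.29×10⁻⁵ × 995×10³ m = 72.5 m/s:
V = [−fR + √((fR)² + 4 fR V_g)]/2 = [−72.5 + √(72.5² + 4×72.5×11.5)]/2 = 10.1 m/s
Subgeostrophic (V < V_g = 11.5 m/s), as expected around a low.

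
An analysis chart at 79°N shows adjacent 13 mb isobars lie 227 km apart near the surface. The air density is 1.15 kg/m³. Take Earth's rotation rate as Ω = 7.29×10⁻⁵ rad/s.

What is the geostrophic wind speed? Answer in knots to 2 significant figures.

68 knots

Coriolis parameter at 79°N:
f = 2Ω sin φ = 2 × 7.29×10⁻⁵ × sin 79° = 1.43×10⁻⁴ s⁻¹
Pressure gradient: |∂P/∂n| = 1300 Pa / 227000 m = 5.73×10⁻³ Pa/m
Geostrophic balance (pressure-gradient force = Coriolis force):
V_g = (1/(fρ)) |∂P/∂n| = 5.73×10⁻³ / (1.43×10⁻⁴ × 1.15) = 34.8 m/s
Converting: 34.8 m/s × 1.944 = 68 knots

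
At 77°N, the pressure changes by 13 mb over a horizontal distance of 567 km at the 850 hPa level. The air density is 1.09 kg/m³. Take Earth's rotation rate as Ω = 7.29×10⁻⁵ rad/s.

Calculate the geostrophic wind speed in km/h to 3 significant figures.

53.3 km/h

Coriolis parameter at 77°N:
f = 2Ω sin φ = 2 × 7.29×10⁻⁵ × sin 77° = 1.42×10⁻⁴ s⁻¹
Pressure gradient: |∂P/∂n| = 1300 Pa / 567000 m = 2.29×10⁻³ Pa/m
Geostrophic balance (pressure-gradient force = Coriolis force):
V_g = (1/(fρ)) |∂P/∂n| = 2.29×10⁻³ / (1.42×10⁻⁴ × 1.09) = 14.8 m/s
Converting: 14.8 m/s × 3.6 = 53.3 km/h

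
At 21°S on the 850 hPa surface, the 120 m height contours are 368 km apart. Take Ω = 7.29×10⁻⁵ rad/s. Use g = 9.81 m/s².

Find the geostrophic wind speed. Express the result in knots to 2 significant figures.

Coriolis parameter at 21°S:
f = 2Ω sin φ = 2 × 7.29×10⁻⁵ × sin 21° = 5.23×10⁻⁵ s⁻¹
Height gradient: |∂Z/∂n| = 120 m / 368000 m = 3.26×10⁻⁴
On a pressure surface, geostrophic balance gives V_g = (g/f)|∂Z/∂n|:
V_g = 9.81 × 3.26×10⁻⁴ / 5.23×10⁻⁵ = 61.2 m/s
Converting: 61.2 m/s × 1.944 = 120 knots

120 knots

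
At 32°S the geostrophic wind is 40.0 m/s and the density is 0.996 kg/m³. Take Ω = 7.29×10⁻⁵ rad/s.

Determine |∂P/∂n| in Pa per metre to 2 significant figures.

3.1×10⁻³ Pa/m

Coriolis parameter at 32°S:
f = 2Ω sin φ = 2 × 7.29×10⁻⁵ × sin 32° = 7.73×10⁻⁵ s⁻¹
Geostrophic balance rearranged: |∂P/∂n| = f ρ V_g
|∂P/∂n| = 7.73×10⁻⁵ × 0.996 × 40.0 = 3.08×10⁻³ Pa/m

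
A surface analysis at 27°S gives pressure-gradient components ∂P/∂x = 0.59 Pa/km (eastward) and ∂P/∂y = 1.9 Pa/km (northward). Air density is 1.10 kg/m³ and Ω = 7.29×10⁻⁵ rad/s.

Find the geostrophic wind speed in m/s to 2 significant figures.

Coriolis parameter at 27°S:
f = 2Ω sin φ = 2 × 7.29×10⁻⁵ × sin 27° = 6.62×10⁻⁵ s⁻¹
In the Southern Hemisphere f is negative: f = −6.62×10⁻⁵ s⁻¹.
Component geostrophic relations (x east, y north):
u_g = −(1/(fρ)) ∂P/∂y,  v_g = (1/(fρ)) ∂P/∂x
u_g = −(1.9×10⁻³)/(−6.62×10⁻⁵ × 1.10) = 26.1 m/s;  v_g = (0.59×10⁻³)/(−6.62×10⁻⁵ × 1.10) = −8.10 m/s
|V_g| = √(u_g² + v_g²) = 27.3 m/s

27 m/s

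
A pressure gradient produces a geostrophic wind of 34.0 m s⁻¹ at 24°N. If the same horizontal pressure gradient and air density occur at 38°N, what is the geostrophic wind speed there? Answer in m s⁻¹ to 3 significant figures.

With the same pressure gradient and density, V_g ∝ 1/f ∝ 1/sin φ.
V₂ = V₁ · sin φ₁ / sin φ₂ = 34.0 × sin 24° / sin 38°
V₂ = 34.0 × 0.4067/0.6157 = 22.5 m s⁻¹

22.5 m s⁻¹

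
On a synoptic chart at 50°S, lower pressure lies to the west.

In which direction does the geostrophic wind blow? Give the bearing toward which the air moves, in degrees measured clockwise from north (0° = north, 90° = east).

The pressure-gradient force points toward the west (bearing 270°).
Geostrophic balance: in the Southern Hemisphere the Coriolis force deflects motion to the left, so the geostrophic wind blows 90° to the left of the pressure-gradient force (low pressure on the right).
Rotating 270° by 90° counterclockwise gives 180° — the wind blows toward the south.

180°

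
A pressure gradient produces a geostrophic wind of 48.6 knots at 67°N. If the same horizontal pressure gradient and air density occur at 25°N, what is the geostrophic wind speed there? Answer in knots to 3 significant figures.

With the same pressure gradient and density, V_g ∝ 1/f ∝ 1/sin φ.
V₂ = V₁ · sin φ₁ / sin φ₂ = 48.6 × sin 67° / sin 25°
V₂ = 48.6 × 0.9205/0.4226 = 106 knots

106 knots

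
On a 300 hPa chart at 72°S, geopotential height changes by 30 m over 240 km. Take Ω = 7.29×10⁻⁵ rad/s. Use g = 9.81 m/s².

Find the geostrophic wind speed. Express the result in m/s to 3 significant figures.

8.84 m/s

Coriolis parameter at 72°S:
f = 2Ω sin φ = 2 × 7.29×10⁻⁵ × sin 72° = 1.39×10⁻⁴ s⁻¹
Height gradient: |∂Z/∂n| = 30 m / 240000 m = 1.25×10⁻⁴
On a pressure surface, geostrophic balance gives V_g = (g/f)|∂Z/∂n|:
V_g = 9.81 × 1.25×10⁻⁴ / 1.39×10⁻⁴ = 8.84 m/s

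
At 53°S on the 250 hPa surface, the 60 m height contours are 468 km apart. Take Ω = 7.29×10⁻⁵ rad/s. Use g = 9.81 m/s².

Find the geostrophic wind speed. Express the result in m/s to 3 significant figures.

10.8 m/s

Coriolis parameter at 53°S:
f = 2Ω sin φ = 2 × 7.29×10⁻⁵ × sin 53° = 1.16×10⁻⁴ s⁻¹
Height gradient: |∂Z/∂n| = 60 m / 468000 m = 1.28×10⁻⁴
On a pressure surface, geostrophic balance gives V_g = (g/f)|∂Z/∂n|:
V_g = 9.81 × 1.28×10⁻⁴ / 1.16×10⁻⁴ = 10.8 m/s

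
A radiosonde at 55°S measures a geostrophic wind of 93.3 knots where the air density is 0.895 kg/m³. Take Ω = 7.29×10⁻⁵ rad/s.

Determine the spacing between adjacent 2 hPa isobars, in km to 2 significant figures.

Coriolis parameter at 55°S:
f = 2Ω sin φ = 2 × 7.29×10⁻⁵ × sin 55° = 1.19×10⁻⁴ s⁻¹
Wind speed in SI: 93.3 knots = 48.0 m/s
Geostrophic balance rearranged: |∂P/∂n| = f ρ V_g
|∂P/∂n| = 1.19×10⁻⁴ × 0.895 × 48.0 = 5.13×10⁻³ Pa/m
Isobar spacing: Δn = ΔP/|∂P/∂n| = 200 Pa / 5.13×10⁻³ Pa/m = 38982 m ≈ 39 km

39 km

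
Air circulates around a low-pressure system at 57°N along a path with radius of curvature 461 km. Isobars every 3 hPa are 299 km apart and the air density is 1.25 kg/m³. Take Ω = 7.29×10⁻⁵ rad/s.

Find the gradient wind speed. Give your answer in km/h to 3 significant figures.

Coriolis parameter at 57°N:
f = 2Ω sin φ = 2 × 7.29×10⁻⁵ × sin 57° = 1.22×10⁻⁴ s⁻¹
Pressure gradient: |∂P/∂n| = 300 Pa / 299000 m = 1.00×10⁻³ Pa/m
Geostrophic speed: V_g = |∂P/∂n|/(fρ) = 1.00×10⁻³/(1.22×10⁻⁴ × 1.25) = 6.56 m/s
Around a low, centrifugal force acts outward with Coriolis, so pressure-gradient force balances both:
(1/ρ)|∂P/∂n| = fV + V²/R  →  V² + fR·V − fR·V_g = 0
With fR = 1.22×10⁻⁴ × 461×10³ m = 56.4 m/s:
V = [−fR + √((fR)² + 4 fR V_g)]/2 = [−56.4 + √(56.4² + 4×56.4×6.56)]/2 = 5.94 m/s
Subgeostrophic (V < V_g = 6.56 m/s), as expected around a low.
Converting: 5.94 m/s × 3.6 = 21.4 km/h

21.4 km/h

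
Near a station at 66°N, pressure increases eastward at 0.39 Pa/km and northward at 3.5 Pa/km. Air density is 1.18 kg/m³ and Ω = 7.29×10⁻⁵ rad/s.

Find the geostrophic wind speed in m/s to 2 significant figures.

22 m/s

Coriolis parameter at 66°N:
f = 2Ω sin φ = 2 × 7.29×10⁻⁵ × sin 66° = 1.33×10⁻⁴ s⁻¹
Component geostrophic relations (x east, y north):
u_g = −(1/(fρ)) ∂P/∂y,  v_g = (1/(fρ)) ∂P/∂x
u_g = −(3.5×10⁻³)/(1.33×10⁻⁴ × 1.18) = −22.3 m/s;  v_g = (0.39×10⁻³)/(1.33×10⁻⁴ × 1.18) = 2.48 m/s
|V_g| = √(u_g² + v_g²) = 22.4 m/s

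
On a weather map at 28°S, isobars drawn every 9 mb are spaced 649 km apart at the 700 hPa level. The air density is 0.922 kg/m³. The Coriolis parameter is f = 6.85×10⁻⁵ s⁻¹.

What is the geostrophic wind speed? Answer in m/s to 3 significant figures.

22.0 m/s

Pressure gradient: |∂P/∂n| = 900 Pa / 649000 m = 1.39×10⁻³ Pa/m
Geostrophic balance (pressure-gradient force = Coriolis force):
V_g = (1/(fρ)) |∂P/∂n| = 1.39×10⁻³ / (6.85×10⁻⁵ × 0.922) = 22.0 m/s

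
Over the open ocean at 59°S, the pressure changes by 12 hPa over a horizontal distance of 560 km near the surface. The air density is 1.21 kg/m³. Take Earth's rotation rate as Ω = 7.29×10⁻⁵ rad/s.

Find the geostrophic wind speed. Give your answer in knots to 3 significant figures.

27.5 knots

Coriolis parameter at 59°S:
f = 2Ω sin φ = 2 × 7.29×10⁻⁵ × sin 59° = 1.25×10⁻⁴ s⁻¹
Pressure gradient: |∂P/∂n| = 1200 Pa / 560000 m = 2.14×10⁻³ Pa/m
Geostrophic balance (pressure-gradient force = Coriolis force):
V_g = (1/(fρ)) |∂P/∂n| = 2.14×10⁻³ / (1.25×10⁻⁴ × 1.21) = 14.2 m/s
Converting: 14.2 m/s × 1.944 = 27.5 knots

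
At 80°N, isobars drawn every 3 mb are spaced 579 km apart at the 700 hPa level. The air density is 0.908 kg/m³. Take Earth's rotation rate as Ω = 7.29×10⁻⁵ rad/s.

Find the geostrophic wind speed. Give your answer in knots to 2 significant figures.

Coriolis parameter at 80°N:
f = 2Ω sin φ = 2 × 7.29×10⁻⁵ × sin 80° = 1.44×10⁻⁴ s⁻¹
Pressure gradient: |∂P/∂n| = 300 Pa / 579000 m = 5.18×10⁻⁴ Pa/m
Geostrophic balance (pressure-gradient force = Coriolis force):
V_g = (1/(fρ)) |∂P/∂n| = 5.18×10⁻⁴ / (1.44×10⁻⁴ × 0.908) = 3.97 m/s
Converting: 3.97 m/s × 1.944 = 7.7 knots

7.7 knots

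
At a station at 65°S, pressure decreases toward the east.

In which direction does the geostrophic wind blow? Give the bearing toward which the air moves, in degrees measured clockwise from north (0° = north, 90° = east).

000°

The pressure-gradient force points toward the east (bearing 090°).
Geostrophic balance: in the Southern Hemisphere the Coriolis force deflects motion to the left, so the geostrophic wind blows 90° to the left of the pressure-gradient force (low pressure on the right).
Rotating 090° by 90° counterclockwise gives 000° — the wind blows toward the north.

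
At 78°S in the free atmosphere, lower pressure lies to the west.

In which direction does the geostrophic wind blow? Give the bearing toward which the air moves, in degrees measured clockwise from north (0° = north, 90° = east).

The pressure-gradient force points toward the west (bearing 270°).
Geostrophic balance: in the Southern Hemisphere the Coriolis force deflects motion to the left, so the geostrophic wind blows 90° to the left of the pressure-gradient force (low pressure on the right).
Rotating 270° by 90° counterclockwise gives 180° — the wind blows toward the south.

180°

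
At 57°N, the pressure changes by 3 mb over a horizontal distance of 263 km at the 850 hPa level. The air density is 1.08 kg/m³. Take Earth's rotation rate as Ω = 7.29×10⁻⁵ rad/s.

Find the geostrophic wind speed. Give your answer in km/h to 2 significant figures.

31 km/h

Coriolis parameter at 57°N:
f = 2Ω sin φ = 2 × 7.29×10⁻⁵ × sin 57° = 1.22×10⁻⁴ s⁻¹
Pressure gradient: |∂P/∂n| = 300 Pa / 263000 m = 1.14×10⁻³ Pa/m
Geostrophic balance (pressure-gradient force = Coriolis force):
V_g = (1/(fρ)) |∂P/∂n| = 1.14×10⁻³ / (1.22×10⁻⁴ × 1.08) = 8.64 m/s
Converting: 8.64 m/s × 3.6 = 31 km/h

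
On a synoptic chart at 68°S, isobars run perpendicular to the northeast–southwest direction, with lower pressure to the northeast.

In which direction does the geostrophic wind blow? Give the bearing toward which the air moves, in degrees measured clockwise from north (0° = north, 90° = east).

The pressure-gradient force points toward the northeast (bearing 045°).
Geostrophic balance: in the Southern Hemisphere the Coriolis force deflects motion to the left, so the geostrophic wind blows 90° to the left of the pressure-gradient force (low pressure on the right).
Rotating 045° by 90° counterclockwise gives 315° — the wind blows toward the northwest.

315°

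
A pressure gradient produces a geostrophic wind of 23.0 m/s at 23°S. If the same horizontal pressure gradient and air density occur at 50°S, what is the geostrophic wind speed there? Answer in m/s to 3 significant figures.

11.7 m/s

With the same pressure gradient and density, V_g ∝ 1/f ∝ 1/sin φ.
V₂ = V₁ · sin φ₁ / sin φ₂ = 23.0 × sin 23° / sin 50°
V₂ = 23.0 × 0.3907/0.7660 = 11.7 m/s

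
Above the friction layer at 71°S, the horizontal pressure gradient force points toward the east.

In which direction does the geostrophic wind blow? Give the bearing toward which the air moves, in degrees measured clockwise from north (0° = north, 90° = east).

The pressure-gradient force points toward the east (bearing 090°).
Geostrophic balance: in the Southern Hemisphere the Coriolis force deflects motion to the left, so the geostrophic wind blows 90° to the left of the pressure-gradient force (low pressure on the right).
Rotating 090° by 90° counterclockwise gives 000° — the wind blows toward the north.

000°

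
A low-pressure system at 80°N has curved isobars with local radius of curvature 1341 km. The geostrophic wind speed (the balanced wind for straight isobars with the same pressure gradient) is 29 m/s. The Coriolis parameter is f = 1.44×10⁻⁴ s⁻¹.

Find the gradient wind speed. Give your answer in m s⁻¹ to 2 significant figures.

26 m s⁻¹

Around a low, centrifugal force acts outward with Coriolis, so pressure-gradient force balances both:
(1/ρ)|∂P/∂n| = fV + V²/R  →  V² + fR·V − fR·V_g = 0
With fR = 1.44×10⁻⁴ × 1341×10³ m = 193 m/s:
V = [−fR + √((fR)² + 4 fR V_g)]/2 = [−193 + √(193² + 4×193×29)]/2 = 25.6 m/s
Subgeostrophic (V < V_g = 29 m/s), as expected around a low.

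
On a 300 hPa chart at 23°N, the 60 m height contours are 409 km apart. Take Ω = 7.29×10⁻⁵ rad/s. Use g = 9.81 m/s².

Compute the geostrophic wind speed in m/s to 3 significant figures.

Coriolis parameter at 23°N:
f = 2Ω sin φ = 2 × 7.29×10⁻⁵ × sin 23° = 5.70×10⁻⁵ s⁻¹
Height gradient: |∂Z/∂n| = 60 m / 409000 m = 1.47×10⁻⁴
On a pressure surface, geostrophic balance gives V_g = (g/f)|∂Z/∂n|:
V_g = 9.81 × 1.47×10⁻⁴ / 5.70×10⁻⁵ = 25.3 m/s

25.3 m/s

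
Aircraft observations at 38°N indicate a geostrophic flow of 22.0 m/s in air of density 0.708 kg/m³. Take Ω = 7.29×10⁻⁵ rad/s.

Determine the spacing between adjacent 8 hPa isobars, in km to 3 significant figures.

572 km

Coriolis parameter at 38°N:
f = 2Ω sin φ = 2 × 7.29×10⁻⁵ × sin 38° = 8.98×10⁻⁵ s⁻¹
Geostrophic balance rearranged: |∂P/∂n| = f ρ V_g
|∂P/∂n| = 8.98×10⁻⁵ × 0.708 × 22.0 = 1.40×10⁻³ Pa/m
Isobar spacing: Δn = ΔP/|∂P/∂n| = 800 Pa / 1.40×10⁻³ Pa/m = 572182 m ≈ 572 km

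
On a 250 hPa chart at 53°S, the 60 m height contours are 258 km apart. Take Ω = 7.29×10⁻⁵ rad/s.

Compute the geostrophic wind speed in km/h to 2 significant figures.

Coriolis parameter at 53°S:
f = 2Ω sin φ = 2 × 7.29×10⁻⁵ × sin 53° = 1.16×10⁻⁴ s⁻¹
Height gradient: |∂Z/∂n| = 60 m / 258000 m = 2.33×10⁻⁴
On a pressure surface, geostrophic balance gives V_g = (g/f)|∂Z/∂n|:
V_g = 9.81 × 2.33×10⁻⁴ / 1.16×10⁻⁴ = 19.6 m/s
Converting: 19.6 m/s × 3.6 = 71 km/h

71 km/h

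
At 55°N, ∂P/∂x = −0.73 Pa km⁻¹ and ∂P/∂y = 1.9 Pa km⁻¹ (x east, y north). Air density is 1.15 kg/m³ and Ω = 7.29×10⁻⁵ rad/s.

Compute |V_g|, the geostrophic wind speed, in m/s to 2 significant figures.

Coriolis parameter at 55°N:
f = 2Ω sin φ = 2 × 7.29×10⁻⁵ × sin 55° = 1.19×10⁻⁴ s⁻¹
Component geostrophic relations (x east, y north):
u_g = −(1/(fρ)) ∂P/∂y,  v_g = (1/(fρ)) ∂P/∂x
u_g = −(1.9×10⁻³)/(1.19×10⁻⁴ × 1.15) = −13.8 m/s;  v_g = (−0.73×10⁻³)/(1.19×10⁻⁴ × 1.15) = −5.31 m/s
|V_g| = √(u_g² + v_g²) = 14.8 m/s

15 m/s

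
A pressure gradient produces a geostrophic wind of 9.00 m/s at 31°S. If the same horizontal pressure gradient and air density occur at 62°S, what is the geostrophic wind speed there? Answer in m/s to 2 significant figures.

5.2 m/s

With the same pressure gradient and density, V_g ∝ 1/f ∝ 1/sin φ.
V₂ = V₁ · sin φ₁ / sin φ₂ = 9.00 × sin 31° / sin 62°
V₂ = 9.00 × 0.5150/0.8829 = 5.2 m/s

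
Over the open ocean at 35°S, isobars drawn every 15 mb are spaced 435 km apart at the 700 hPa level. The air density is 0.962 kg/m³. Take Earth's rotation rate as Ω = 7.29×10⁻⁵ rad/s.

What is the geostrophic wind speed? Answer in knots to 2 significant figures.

Coriolis parameter at 35°S:
f = 2Ω sin φ = 2 × 7.29×10⁻⁵ × sin 35° = 8.36×10⁻⁵ s⁻¹
Pressure gradient: |∂P/∂n| = 1500 Pa / 435000 m = 3.45×10⁻³ Pa/m
Geostrophic balance (pressure-gradient force = Coriolis force):
V_g = (1/(fρ)) |∂P/∂n| = 3.45×10⁻³ / (8.36×10⁻⁵ × 0.962) = 42.9 m/s
Converting: 42.9 m/s × 1.944 = 83 knots

83 knots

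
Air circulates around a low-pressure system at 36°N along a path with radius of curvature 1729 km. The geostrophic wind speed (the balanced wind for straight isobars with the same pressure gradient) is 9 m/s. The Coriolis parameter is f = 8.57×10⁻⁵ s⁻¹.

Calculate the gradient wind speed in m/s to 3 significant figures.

Around a low, centrifugal force acts outward with Coriolis, so pressure-gradient force balances both:
(1/ρ)|∂P/∂n| = fV + V²/R  →  V² + fR·V − fR·V_g = 0
With fR = 8.57×10⁻⁵ × 1729×10³ m = 148 m/s:
V = [−fR + √((fR)² + 4 fR V_g)]/2 = [−148 + √(148² + 4×148×9)]/2 = 8.51 m/s
Subgeostrophic (V < V_g = 9 m/s), as expected around a low.

8.51 m/s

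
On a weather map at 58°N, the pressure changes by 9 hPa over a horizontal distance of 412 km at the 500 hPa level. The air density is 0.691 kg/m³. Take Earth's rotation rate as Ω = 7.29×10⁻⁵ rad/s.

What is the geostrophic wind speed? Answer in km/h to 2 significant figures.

92 km/h

Coriolis parameter at 58°N:
f = 2Ω sin φ = 2 × 7.29×10⁻⁵ × sin 58° = 1.24×10⁻⁴ s⁻¹
Pressure gradient: |∂P/∂n| = 900 Pa / 412000 m = 2.18×10⁻³ Pa/m
Geostrophic balance (pressure-gradient force = Coriolis force):
V_g = (1/(fρ)) |∂P/∂n| = 2.18×10⁻³ / (1.24×10⁻⁴ × 0.691) = 25.6 m/s
Converting: 25.6 m/s × 3.6 = 92 km/h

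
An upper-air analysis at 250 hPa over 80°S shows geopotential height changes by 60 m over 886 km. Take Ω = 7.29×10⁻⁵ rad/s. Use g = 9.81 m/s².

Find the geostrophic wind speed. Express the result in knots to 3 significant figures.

8.99 knots

Coriolis parameter at 80°S:
f = 2Ω sin φ = 2 × 7.29×10⁻⁵ × sin 80° = 1.44×10⁻⁴ s⁻¹
Height gradient: |∂Z/∂n| = 60 m / 886000 m = 6.77×10⁻⁵
On a pressure surface, geostrophic balance gives V_g = (g/f)|∂Z/∂n|:
V_g = 9.81 × 6.77×10⁻⁵ / 1.44×10⁻⁴ = 4.63 m/s
Converting: 4.63 m/s × 1.944 = 8.99 knots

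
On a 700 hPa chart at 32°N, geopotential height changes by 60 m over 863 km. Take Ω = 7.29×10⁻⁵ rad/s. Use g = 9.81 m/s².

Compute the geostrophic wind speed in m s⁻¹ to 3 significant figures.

8.83 m s⁻¹

Coriolis parameter at 32°N:
f = 2Ω sin φ = 2 × 7.29×10⁻⁵ × sin 32° = 7.73×10⁻⁵ s⁻¹
Height gradient: |∂Z/∂n| = 60 m / 863000 m = 6.95×10⁻⁵
On a pressure surface, geostrophic balance gives V_g = (g/f)|∂Z/∂n|:
V_g = 9.81 × 6.95×10⁻⁵ / 7.73×10⁻⁵ = 8.83 m/s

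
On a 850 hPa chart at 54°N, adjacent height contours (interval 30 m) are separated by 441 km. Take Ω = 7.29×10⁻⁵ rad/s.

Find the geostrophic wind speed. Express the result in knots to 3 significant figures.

Coriolis parameter at 54°N:
f = 2Ω sin φ = 2 × 7.29×10⁻⁵ × sin 54° = 1.18×10⁻⁴ s⁻¹
Height gradient: |∂Z/∂n| = 30 m / 441000 m = 6.80×10⁻⁵
On a pressure surface, geostrophic balance gives V_g = (g/f)|∂Z/∂n|:
V_g = 9.81 × 6.80×10⁻⁵ / 1.18×10⁻⁴ = 5.66 m/s
Converting: 5.66 m/s × 1.944 = 11.0 knots

11.0 knots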